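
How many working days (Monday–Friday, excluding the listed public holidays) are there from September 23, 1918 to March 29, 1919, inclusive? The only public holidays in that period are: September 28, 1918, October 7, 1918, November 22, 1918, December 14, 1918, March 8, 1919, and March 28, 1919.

September 23, 1918 is a Monday.
From September 23, 1918 to March 29, 1919 is 188 days inclusive.
188 = 7 × 26 + 6, so there are 26 full weeks plus 6 extra days.
Each full week contributes 5 weekdays (Mon–Fri): 26 × 5 = 130.
The 6 extra days are Mon, Tue, Wed, Thu, Fri, Sat — 5 of them qualify.
Total: 130 + 5 = 135.
Holidays: September 28, 1918 (Sat); October 7, 1918 (Mon); November 22, 1918 (Fri); December 14, 1918 (Sat); March 8, 1919 (Sat); March 28, 1919 (Fri).
3 of the 6 holidays fall on weekdays; the rest are weekends and were already excluded.
Business days: 135 − 3 = 132.

132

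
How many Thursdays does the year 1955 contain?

52

January 1, 1955 is a Saturday.
From January 1, 1955 to December 31, 1955 is 365 days inclusive.
365 = 7 × 52 + 1, so there are 52 full weeks plus 1 extra day.
Each full week contributes one Thursday: 52 so far.
The 1 extra day is Sat — none qualify.
Total: 52 + 0 = 52.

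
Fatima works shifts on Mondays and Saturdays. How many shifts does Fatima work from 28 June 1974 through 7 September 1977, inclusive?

28 June 1974 is a Friday.
From 28 June 1974 to 7 September 1977 is 1168 days inclusive.
1168 = 7 × 166 + 6, so there are 166 full weeks plus 6 extra days.
Each full week contributes 2 days from the set (Mon, Sat): 166 × 2 = 332.
The 6 extra days are Fri, Sat, Sun, Mon, Tue, Wed — 2 of them qualify.
Total: 332 + 2 = 334.

334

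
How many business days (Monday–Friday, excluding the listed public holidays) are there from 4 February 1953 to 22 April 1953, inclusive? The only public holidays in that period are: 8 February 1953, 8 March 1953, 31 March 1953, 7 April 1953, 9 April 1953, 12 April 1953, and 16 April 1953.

52

4 February 1953 is a Wednesday.
That's 78 days from start to end, counting both.
78 = 7 × 11 + 1, so there are 11 full weeks plus 1 extra day.
Each full week contributes 5 weekdays (Mon–Fri): 11 × 5 = 55.
The 1 extra day is Wednesday — 1 of them qualifies.
Total: 55 + 1 = 56.
Holidays: 8 February 1953 (Sun); 8 March 1953 (Sun); 31 March 1953 (Tue); 7 April 1953 (Tue); 9 April 1953 (Thu); 12 April 1953 (Sun); 16 April 1953 (Thu).
4 of the 7 holidays fall on weekdays; the rest are weekends and were already excluded.
Business days: 56 − 4 = 52.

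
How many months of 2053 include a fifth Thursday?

4

A month has five Thursdays exactly when Thursday falls within its first (length − 28) days.
Jan: 31 days, starts Wed → 5 of Wed, Thu, Fri ✓
Feb: 28 days, starts Sat → 5 of (none)
Mar: 31 days, starts Sat → 5 of Sat, Sun, Mon
Apr: 30 days, starts Tue → 5 of Tue, Wed
May: 31 days, starts Thu → 5 of Thu, Fri, Sat ✓
Jun: 30 days, starts Sun → 5 of Sun, Mon
Jul: 31 days, starts Tue → 5 of Tue, Wed, Thu ✓
Aug: 31 days, starts Fri → 5 of Fri, Sat, Sun
Sep: 30 days, starts Mon → 5 of Mon, Tue
Oct: 31 days, starts Wed → 5 of Wed, Thu, Fri ✓
Nov: 30 days, starts Sat → 5 of Sat, Sun
Dec: 31 days, starts Mon → 5 of Mon, Tue, Wed
Months with five Thursdays: Jan, May, Jul, Oct.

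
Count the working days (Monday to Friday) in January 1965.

Jan 1, 1965 is a Friday.
The range spans 31 days (inclusive of both endpoints).
31 = 7 × 4 + 3, so there are 4 full weeks plus 3 extra days.
Each full week contributes 5 weekdays (Mon–Fri): 4 × 5 = 20.
The 3 extra days are Fri, Sat, Sun — 1 of them qualifies.
Total: 20 + 1 = 21.

21 weekdays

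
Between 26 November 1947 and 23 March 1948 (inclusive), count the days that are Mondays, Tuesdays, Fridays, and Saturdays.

68

26 November 1947 is a Wednesday.
From 26 November 1947 to 23 March 1948 is 119 days inclusive.
119 = 7 × 17, so the span is exactly 17 full weeks.
Each full week contributes 4 days from the set (Mon, Tue, Fri, Sat): 17 × 4 = 68.
Total: 68.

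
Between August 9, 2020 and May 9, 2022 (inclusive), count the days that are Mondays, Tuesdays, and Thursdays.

274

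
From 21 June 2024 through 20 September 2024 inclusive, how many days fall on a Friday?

14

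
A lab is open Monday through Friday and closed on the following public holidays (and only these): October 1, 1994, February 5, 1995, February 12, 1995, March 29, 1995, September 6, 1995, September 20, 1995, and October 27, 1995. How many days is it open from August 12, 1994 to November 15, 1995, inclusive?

325 business days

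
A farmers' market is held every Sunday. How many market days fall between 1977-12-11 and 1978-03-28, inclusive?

16

1977-12-11 is a Sunday.
The range spans 108 days (inclusive of both endpoints).
108 = 7 × 15 + 3, so there are 15 full weeks plus 3 extra days.
Each full week contributes one Sunday: 15 so far.
The 3 extra days are Sun, Mon, Tue — 1 of them qualifies.
Total: 15 + 1 = 16.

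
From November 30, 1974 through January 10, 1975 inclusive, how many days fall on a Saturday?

November 30, 1974 is a Saturday.
From November 30, 1974 to January 10, 1975 is 42 days inclusive.
42 = 7 × 6, so the span is exactly 6 full weeks.
Each full week contributes one Saturday: 6 so far.

6 Saturdays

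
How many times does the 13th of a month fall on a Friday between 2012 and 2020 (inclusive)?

18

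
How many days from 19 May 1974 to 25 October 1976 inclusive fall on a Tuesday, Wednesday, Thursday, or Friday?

508

19 May 1974 is a Sunday.
From 19 May 1974 to 25 October 1976 is 891 days inclusive.
891 = 7 × 127 + 2, so there are 127 full weeks plus 2 extra days.
Each full week contributes 4 days from the set (Tue, Wed, Thu, Fri): 127 × 4 = 508.
The 2 extra days are Sunday, Monday — none qualify.
Total: 508 + 0 = 508.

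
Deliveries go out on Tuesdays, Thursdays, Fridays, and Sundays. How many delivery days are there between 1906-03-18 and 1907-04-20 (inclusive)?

1906-03-18 is a Sunday.
From 1906-03-18 to 1907-04-20 is 399 days inclusive.
399 = 7 × 57, so the span is exactly 57 full weeks.
Each full week contributes 4 days from the set (Tue, Thu, Fri, Sun): 57 × 4 = 228.
Total: 228.

228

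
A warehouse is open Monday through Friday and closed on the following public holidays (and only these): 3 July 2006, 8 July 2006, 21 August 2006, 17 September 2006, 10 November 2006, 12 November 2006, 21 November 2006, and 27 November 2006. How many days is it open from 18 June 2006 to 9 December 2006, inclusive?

120 business days

18 June 2006 is a Sunday.
From 18 June 2006 to 9 December 2006 is 175 days inclusive.
175 = 7 × 25, so the span is exactly 25 full weeks.
Each full week contributes 5 weekdays (Mon–Fri): 25 × 5 = 125.
Holidays: 3 July 2006 (Mon); 8 July 2006 (Sat); 21 August 2006 (Mon); 17 September 2006 (Sun); 10 November 2006 (Fri); 12 November 2006 (Sun); 21 November 2006 (Tue); 27 November 2006 (Mon).
5 of the 8 holidays fall on weekdays; the rest are weekends and were already excluded.
Business days: 125 − 5 = 120.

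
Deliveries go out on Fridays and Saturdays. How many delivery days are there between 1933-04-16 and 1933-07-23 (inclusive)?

1933-04-16 is a Sunday.
The range spans 99 days (inclusive of both endpoints).
99 = 7 × 14 + 1, so there are 14 full weeks plus 1 extra day.
Each full week contributes 2 days from the set (Fri, Sat): 14 × 2 = 28.
The 1 extra day is Sunday — none qualify.
Total: 28 + 0 = 28.

28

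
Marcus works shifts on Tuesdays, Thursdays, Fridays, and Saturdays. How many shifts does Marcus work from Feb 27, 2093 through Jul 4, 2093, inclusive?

Feb 27, 2093 is a Friday.
From Feb 27, 2093 to Jul 4, 2093 is 128 days inclusive.
128 = 7 × 18 + 2, so there are 18 full weeks plus 2 extra days.
Each full week contributes 4 days from the set (Tue, Thu, Fri, Sat): 18 × 4 = 72.
The 2 extra days are Friday, Saturday — 2 of them qualify.
Total: 72 + 2 = 74.

74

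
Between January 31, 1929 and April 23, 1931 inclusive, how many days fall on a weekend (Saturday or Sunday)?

232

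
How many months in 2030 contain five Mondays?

4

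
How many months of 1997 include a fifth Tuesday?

4

A month has five Tuesdays exactly when Tuesday falls within its first (length − 28) days.
Jan: 31 days, starts Wed → 5 of Wed, Thu, Fri
Feb: 28 days, starts Sat → 5 of (none)
Mar: 31 days, starts Sat → 5 of Sat, Sun, Mon
Apr: 30 days, starts Tue → 5 of Tue, Wed ✓
May: 31 days, starts Thu → 5 of Thu, Fri, Sat
Jun: 30 days, starts Sun → 5 of Sun, Mon
Jul: 31 days, starts Tue → 5 of Tue, Wed, Thu ✓
Aug: 31 days, starts Fri → 5 of Fri, Sat, Sun
Sep: 30 days, starts Mon → 5 of Mon, Tue ✓
Oct: 31 days, starts Wed → 5 of Wed, Thu, Fri
Nov: 30 days, starts Sat → 5 of Sat, Sun
Dec: 31 days, starts Mon → 5 of Mon, Tue, Wed ✓
Months with five Tuesdays: Apr, Jul, Sep, Dec.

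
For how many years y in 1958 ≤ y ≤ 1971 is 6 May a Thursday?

Day of week of May 6 in each year:
1958: Tue, 1959: Wed, 1960: Fri, 1961: Sat, 1962: Sun, 1963: Mon, 1964: Wed, 1965: Thu ✓, 1966: Fri, 1967: Sat, 1968: Mon, 1969: Tue, 1970: Wed, 1971: Thu ✓
Thursdays: 1965, 1971.

2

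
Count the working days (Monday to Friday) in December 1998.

23

December 1, 1998 is a Tuesday.
The range spans 31 days (inclusive of both endpoints).
31 = 7 × 4 + 3, so there are 4 full weeks plus 3 extra days.
Each full week contributes 5 weekdays (Mon–Fri): 4 × 5 = 20.
The 3 extra days are Tue, Wed, Thu — 3 of them qualify.
Total: 20 + 3 = 23.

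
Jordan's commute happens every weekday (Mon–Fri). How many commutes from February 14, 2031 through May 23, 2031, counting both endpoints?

71

February 14, 2031 is a Friday.
That's 99 days from start to end, counting both.
99 = 7 × 14 + 1, so there are 14 full weeks plus 1 extra day.
Each full week contributes 5 weekdays (Mon–Fri): 14 × 5 = 70.
The 1 extra day is Friday — 1 of them qualifies.
Total: 70 + 1 = 71.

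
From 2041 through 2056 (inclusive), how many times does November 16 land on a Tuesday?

Day of week of November 16 in each year:
2041: Sat, 2042: Sun, 2043: Mon, 2044: Wed, 2045: Thu, 2046: Fri, 2047: Sat, 2048: Mon, 2049: Tue ✓, 2050: Wed, 2051: Thu, 2052: Sat, 2053: Sun, 2054: Mon, 2055: Tue ✓, 2056: Thu
Tuesdays: 2049, 2055.

2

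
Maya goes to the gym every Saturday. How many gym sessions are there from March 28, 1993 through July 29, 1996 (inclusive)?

March 28, 1993 is a Sunday.
From March 28, 1993 to July 29, 1996 is 1220 days inclusive.
1220 = 7 × 174 + 2, so there are 174 full weeks plus 2 extra days.
Each full week contributes one Saturday: 174 so far.
The 2 extra days are Sun, Mon — none qualify.
Total: 174 + 0 = 174.

174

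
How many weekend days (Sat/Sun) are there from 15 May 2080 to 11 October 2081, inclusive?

15 May 2080 is a Wednesday.
That's 515 days from start to end, counting both.
515 = 7 × 73 + 4, so there are 73 full weeks plus 4 extra days.
Each full week contributes 2 weekend days (Sat, Sun): 73 × 2 = 146.
The 4 extra days are Wed, Thu, Fri, Sat — 1 of them qualifies.
Total: 146 + 1 = 147.

147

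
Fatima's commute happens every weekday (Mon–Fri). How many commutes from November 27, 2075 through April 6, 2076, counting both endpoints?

94

November 27, 2075 is a Wednesday.
That's 132 days from start to end, counting both.
132 = 7 × 18 + 6, so there are 18 full weeks plus 6 extra days.
Each full week contributes 5 weekdays (Mon–Fri): 18 × 5 = 90.
The 6 extra days are Wed, Thu, Fri, Sat, Sun, Mon — 4 of them qualify.
Total: 90 + 4 = 94.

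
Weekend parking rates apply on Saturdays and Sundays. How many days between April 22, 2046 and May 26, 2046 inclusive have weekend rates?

April 22, 2046 is a Sunday.
The range spans 35 days (inclusive of both endpoints).
35 = 7 × 5, so the span is exactly 5 full weeks.
Each full week contributes 2 weekend days (Sat, Sun): 5 × 2 = 10.
Total: 10.

10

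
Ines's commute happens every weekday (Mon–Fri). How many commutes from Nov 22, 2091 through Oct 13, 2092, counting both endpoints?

Nov 22, 2091 is a Thursday.
From Nov 22, 2091 to Oct 13, 2092 is 327 days inclusive.
327 = 7 × 46 + 5, so there are 46 full weeks plus 5 extra days.
Each full week contributes 5 weekdays (Mon–Fri): 46 × 5 = 230.
The 5 extra days are Thursday, Friday, Saturday, Sunday, Monday — 3 of them qualify.
Total: 230 + 3 = 233.

233 weekdays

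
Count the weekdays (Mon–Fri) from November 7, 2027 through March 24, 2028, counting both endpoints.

100

November 7, 2027 is a Sunday.
From November 7, 2027 to March 24, 2028 is 139 days inclusive.
139 = 7 × 19 + 6, so there are 19 full weeks plus 6 extra days.
Each full week contributes 5 weekdays (Mon–Fri): 19 × 5 = 95.
The 6 extra days are Sun, Mon, Tue, Wed, Thu, Fri — 5 of them qualify.
Total: 95 + 5 = 100.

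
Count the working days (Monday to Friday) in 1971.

Jan 1, 1971 is a Friday.
From Jan 1, 1971 to Dec 31, 1971 is 365 days inclusive.
365 = 7 × 52 + 1, so there are 52 full weeks plus 1 extra day.
Each full week contributes 5 weekdays (Mon–Fri): 52 × 5 = 260.
The 1 extra day is Fri — 1 of them qualifies.
Total: 260 + 1 = 261.

261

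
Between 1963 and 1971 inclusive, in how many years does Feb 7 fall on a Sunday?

2

Day of week of February 7 in each year:
1963: Thu, 1964: Fri, 1965: Sun ✓, 1966: Mon, 1967: Tue, 1968: Wed, 1969: Fri, 1970: Sat, 1971: Sun ✓
Sundays: 1965, 1971.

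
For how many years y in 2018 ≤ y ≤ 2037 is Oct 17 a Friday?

Day of week of October 17 in each year:
2018: Wed, 2019: Thu, 2020: Sat, 2021: Sun, 2022: Mon, 2023: Tue, 2024: Thu, 2025: Fri ✓, 2026: Sat, 2027: Sun, 2028: Tue, 2029: Wed, 2030: Thu, 2031: Fri ✓, 2032: Sun, 2033: Mon, 2034: Tue, 2035: Wed, 2036: Fri ✓, 2037: Sat
Fridays: 2025, 2031, 2036.

3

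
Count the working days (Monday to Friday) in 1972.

Jan 1, 1972 is a Saturday.
The range spans 366 days (inclusive of both endpoints).
366 = 7 × 52 + 2, so there are 52 full weeks plus 2 extra days.
Each full week contributes 5 weekdays (Mon–Fri): 52 × 5 = 260.
The 2 extra days are Sat, Sun — none qualify.
Total: 260 + 0 = 260.

260 weekdays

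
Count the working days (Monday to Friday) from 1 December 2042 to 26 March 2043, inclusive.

84 weekdays

1 December 2042 is a Monday.
That's 116 days from start to end, counting both.
116 = 7 × 16 + 4, so there are 16 full weeks plus 4 extra days.
Each full week contributes 5 weekdays (Mon–Fri): 16 × 5 = 80.
The 4 extra days are Mon, Tue, Wed, Thu — 4 of them qualify.
Total: 80 + 4 = 84.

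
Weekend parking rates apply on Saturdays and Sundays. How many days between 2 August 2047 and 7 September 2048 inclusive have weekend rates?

116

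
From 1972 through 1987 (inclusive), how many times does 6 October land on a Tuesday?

2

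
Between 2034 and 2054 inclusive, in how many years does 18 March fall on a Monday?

3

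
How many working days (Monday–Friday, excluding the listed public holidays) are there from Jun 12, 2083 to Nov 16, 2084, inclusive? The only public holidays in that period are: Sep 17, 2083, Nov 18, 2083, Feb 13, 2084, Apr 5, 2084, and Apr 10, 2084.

Jun 12, 2083 is a Saturday.
That's 524 days from start to end, counting both.
524 = 7 × 74 + 6, so there are 74 full weeks plus 6 extra days.
Each full week contributes 5 weekdays (Mon–Fri): 74 × 5 = 370.
The 6 extra days are Saturday, Sunday, Monday, Tuesday, Wednesday, Thursday — 4 of them qualify.
Total: 370 + 4 = 374.
Holidays: Sep 17, 2083 (Fri); Nov 18, 2083 (Thu); Feb 13, 2084 (Sun); Apr 5, 2084 (Wed); Apr 10, 2084 (Mon).
4 of the 5 holidays fall on weekdays; the rest are weekends and were already excluded.
Business days: 374 − 4 = 370.

370 working days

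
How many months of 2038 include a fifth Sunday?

A month has five Sundays exactly when Sunday falls within its first (length − 28) days.
Jan: 31 days, starts Fri → 5 of Fri, Sat, Sun ✓
Feb: 28 days, starts Mon → 5 of (none)
Mar: 31 days, starts Mon → 5 of Mon, Tue, Wed
Apr: 30 days, starts Thu → 5 of Thu, Fri
May: 31 days, starts Sat → 5 of Sat, Sun, Mon ✓
Jun: 30 days, starts Tue → 5 of Tue, Wed
Jul: 31 days, starts Thu → 5 of Thu, Fri, Sat
Aug: 31 days, starts Sun → 5 of Sun, Mon, Tue ✓
Sep: 30 days, starts Wed → 5 of Wed, Thu
Oct: 31 days, starts Fri → 5 of Fri, Sat, Sun ✓
Nov: 30 days, starts Mon → 5 of Mon, Tue
Dec: 31 days, starts Wed → 5 of Wed, Thu, Fri
Months with five Sundays: Jan, May, Aug, Oct.

4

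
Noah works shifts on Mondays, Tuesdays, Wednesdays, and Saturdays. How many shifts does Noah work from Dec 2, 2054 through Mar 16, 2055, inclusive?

60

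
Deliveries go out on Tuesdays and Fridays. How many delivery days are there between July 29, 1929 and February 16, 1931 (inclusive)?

162

July 29, 1929 is a Monday.
That's 568 days from start to end, counting both.
568 = 7 × 81 + 1, so there are 81 full weeks plus 1 extra day.
Each full week contributes 2 days from the set (Tue, Fri): 81 × 2 = 162.
The 1 extra day is Monday — none qualify.
Total: 162 + 0 = 162.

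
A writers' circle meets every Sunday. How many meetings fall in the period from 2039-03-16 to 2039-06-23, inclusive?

14 Sundays

2039-03-16 is a Wednesday.
From 2039-03-16 to 2039-06-23 is 100 days inclusive.
100 = 7 × 14 + 2, so there are 14 full weeks plus 2 extra days.
Each full week contributes one Sunday: 14 so far.
The 2 extra days are Wed, Thu — none qualify.
Total: 14 + 0 = 14.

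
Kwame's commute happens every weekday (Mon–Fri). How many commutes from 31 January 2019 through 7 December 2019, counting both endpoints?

31 January 2019 is a Thursday.
From 31 January 2019 to 7 December 2019 is 311 days inclusive.
311 = 7 × 44 + 3, so there are 44 full weeks plus 3 extra days.
Each full week contributes 5 weekdays (Mon–Fri): 44 × 5 = 220.
The 3 extra days are Thu, Fri, Sat — 2 of them qualify.
Total: 220 + 2 = 222.

222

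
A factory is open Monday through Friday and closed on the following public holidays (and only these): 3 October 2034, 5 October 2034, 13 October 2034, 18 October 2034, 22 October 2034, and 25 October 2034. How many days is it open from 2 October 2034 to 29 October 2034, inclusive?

15

2 October 2034 is a Monday.
That's 28 days from start to end, counting both.
28 = 7 × 4, so the span is exactly 4 full weeks.
Each full week contributes 5 weekdays (Mon–Fri): 4 × 5 = 20.
Total: 20.
Holidays: 3 October 2034 (Tue); 5 October 2034 (Thu); 13 October 2034 (Fri); 18 October 2034 (Wed); 22 October 2034 (Sun); 25 October 2034 (Wed).
5 of the 6 holidays fall on weekdays; the rest are weekends and were already excluded.
Business days: 20 − 5 = 15.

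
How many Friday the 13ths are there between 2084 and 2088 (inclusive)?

Friday-the-13ths by year:
2084: Oct
2085: Apr, Jul
2086: Sep, Dec
2087: Jun
2088: Feb, Aug

8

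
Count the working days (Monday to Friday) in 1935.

261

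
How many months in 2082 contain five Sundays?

A month has five Sundays exactly when Sunday falls within its first (length − 28) days.
Jan: 31 days, starts Thu → 5 of Thu, Fri, Sat
Feb: 28 days, starts Sun → 5 of (none)
Mar: 31 days, starts Sun → 5 of Sun, Mon, Tue ✓
Apr: 30 days, starts Wed → 5 of Wed, Thu
May: 31 days, starts Fri → 5 of Fri, Sat, Sun ✓
Jun: 30 days, starts Mon → 5 of Mon, Tue
Jul: 31 days, starts Wed → 5 of Wed, Thu, Fri
Aug: 31 days, starts Sat → 5 of Sat, Sun, Mon ✓
Sep: 30 days, starts Tue → 5 of Tue, Wed
Oct: 31 days, starts Thu → 5 of Thu, Fri, Sat
Nov: 30 days, starts Sun → 5 of Sun, Mon ✓
Dec: 31 days, starts Tue → 5 of Tue, Wed, Thu
Months with five Sundays: Mar, May, Aug, Nov.

4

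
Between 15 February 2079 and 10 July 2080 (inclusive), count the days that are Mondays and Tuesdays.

146

15 February 2079 is a Wednesday.
That's 512 days from start to end, counting both.
512 = 7 × 73 + 1, so there are 73 full weeks plus 1 extra day.
Each full week contributes 2 days from the set (Mon, Tue): 73 × 2 = 146.
The 1 extra day is Wed — none qualify.
Total: 146 + 0 = 146.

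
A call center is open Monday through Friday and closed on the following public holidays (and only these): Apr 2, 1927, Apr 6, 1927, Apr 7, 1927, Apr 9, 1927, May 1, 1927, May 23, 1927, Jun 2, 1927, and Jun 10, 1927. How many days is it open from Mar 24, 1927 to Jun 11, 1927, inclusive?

52

Mar 24, 1927 is a Thursday.
That's 80 days from start to end, counting both.
80 = 7 × 11 + 3, so there are 11 full weeks plus 3 extra days.
Each full week contributes 5 weekdays (Mon–Fri): 11 × 5 = 55.
The 3 extra days are Thursday, Friday, Saturday — 2 of them qualify.
Total: 55 + 2 = 57.
Holidays: Apr 2, 1927 (Sat); Apr 6, 1927 (Wed); Apr 7, 1927 (Thu); Apr 9, 1927 (Sat); May 1, 1927 (Sun); May 23, 1927 (Mon); Jun 2, 1927 (Thu); Jun 10, 1927 (Fri).
5 of the 8 holidays fall on weekdays; the rest are weekends and were already excluded.
Business days: 57 − 5 = 52.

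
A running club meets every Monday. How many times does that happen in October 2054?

4

Oct 1, 2054 is a Thursday.
That's 31 days from start to end, counting both.
31 = 7 × 4 + 3, so there are 4 full weeks plus 3 extra days.
Each full week contributes one Monday: 4 so far.
The 3 extra days are Thu, Fri, Sat — none qualify.
Total: 4 + 0 = 4.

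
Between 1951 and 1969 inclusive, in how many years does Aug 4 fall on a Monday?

3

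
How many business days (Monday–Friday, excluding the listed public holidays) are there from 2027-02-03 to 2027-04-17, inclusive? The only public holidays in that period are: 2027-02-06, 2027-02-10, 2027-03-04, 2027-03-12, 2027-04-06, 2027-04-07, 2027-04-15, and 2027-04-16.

46 business days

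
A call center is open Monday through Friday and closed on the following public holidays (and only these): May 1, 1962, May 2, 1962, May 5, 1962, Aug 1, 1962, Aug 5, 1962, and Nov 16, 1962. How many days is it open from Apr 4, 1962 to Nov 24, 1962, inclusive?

Apr 4, 1962 is a Wednesday.
The range spans 235 days (inclusive of both endpoints).
235 = 7 × 33 + 4, so there are 33 full weeks plus 4 extra days.
Each full week contributes 5 weekdays (Mon–Fri): 33 × 5 = 165.
The 4 extra days are Wednesday, Thursday, Friday, Saturday — 3 of them qualify.
Total: 165 + 3 = 168.
Holidays: May 1, 1962 (Tue); May 2, 1962 (Wed); May 5, 1962 (Sat); Aug 1, 1962 (Wed); Aug 5, 1962 (Sun); Nov 16, 1962 (Fri).
4 of the 6 holidays fall on weekdays; the rest are weekends and were already excluded.
Business days: 168 − 4 = 164.

164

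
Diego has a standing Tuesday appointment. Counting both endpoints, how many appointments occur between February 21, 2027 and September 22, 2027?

31

February 21, 2027 is a Sunday.
From February 21, 2027 to September 22, 2027 is 214 days inclusive.
214 = 7 × 30 + 4, so there are 30 full weeks plus 4 extra days.
Each full week contributes one Tuesday: 30 so far.
The 4 extra days are Sunday, Monday, Tuesday, Wednesday — 1 of them qualifies.
Total: 30 + 1 = 31.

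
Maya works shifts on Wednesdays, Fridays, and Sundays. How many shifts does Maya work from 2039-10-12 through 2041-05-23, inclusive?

2039-10-12 is a Wednesday.
From 2039-10-12 to 2041-05-23 is 590 days inclusive.
590 = 7 × 84 + 2, so there are 84 full weeks plus 2 extra days.
Each full week contributes 3 days from the set (Wed, Fri, Sun): 84 × 3 = 252.
The 2 extra days are Wednesday, Thursday — 1 of them qualifies.
Total: 252 + 1 = 253.

253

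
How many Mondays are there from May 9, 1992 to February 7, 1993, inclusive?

39

May 9, 1992 is a Saturday.
The range spans 275 days (inclusive of both endpoints).
275 = 7 × 39 + 2, so there are 39 full weeks plus 2 extra days.
Each full week contributes one Monday: 39 so far.
The 2 extra days are Sat, Sun — none qualify.
Total: 39 + 0 = 39.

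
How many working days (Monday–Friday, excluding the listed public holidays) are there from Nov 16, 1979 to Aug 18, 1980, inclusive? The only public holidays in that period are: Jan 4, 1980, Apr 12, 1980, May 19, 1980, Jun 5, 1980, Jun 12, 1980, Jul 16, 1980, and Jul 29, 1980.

191

Nov 16, 1979 is a Friday.
That's 277 days from start to end, counting both.
277 = 7 × 39 + 4, so there are 39 full weeks plus 4 extra days.
Each full week contributes 5 weekdays (Mon–Fri): 39 × 5 = 195.
The 4 extra days are Fri, Sat, Sun, Mon — 2 of them qualify.
Total: 195 + 2 = 197.
Holidays: Jan 4, 1980 (Fri); Apr 12, 1980 (Sat); May 19, 1980 (Mon); Jun 5, 1980 (Thu); Jun 12, 1980 (Thu); Jul 16, 1980 (Wed); Jul 29, 1980 (Tue).
6 of the 7 holidays fall on weekdays; the rest are weekends and were already excluded.
Business days: 197 − 6 = 191.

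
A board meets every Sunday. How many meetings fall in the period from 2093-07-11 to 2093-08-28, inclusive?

7

2093-07-11 is a Saturday.
From 2093-07-11 to 2093-08-28 is 49 days inclusive.
49 = 7 × 7, so the span is exactly 7 full weeks.
Each full week contributes one Sunday: 7 so far.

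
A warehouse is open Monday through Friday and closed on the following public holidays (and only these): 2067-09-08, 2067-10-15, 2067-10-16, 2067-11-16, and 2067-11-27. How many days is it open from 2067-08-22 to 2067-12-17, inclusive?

83

2067-08-22 is a Monday.
The range spans 118 days (inclusive of both endpoints).
118 = 7 × 16 + 6, so there are 16 full weeks plus 6 extra days.
Each full week contributes 5 weekdays (Mon–Fri): 16 × 5 = 80.
The 6 extra days are Monday, Tuesday, Wednesday, Thursday, Friday, Saturday — 5 of them qualify.
Total: 80 + 5 = 85.
Holidays: 2067-09-08 (Thu); 2067-10-15 (Sat); 2067-10-16 (Sun); 2067-11-16 (Wed); 2067-11-27 (Sun).
2 of the 5 holidays fall on weekdays; the rest are weekends and were already excluded.
Business days: 85 − 2 = 83.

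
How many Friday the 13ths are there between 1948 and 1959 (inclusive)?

Friday-the-13ths by year:
1948: Feb, Aug
1949: May
1950: Jan, Oct
1951: Apr, Jul
1952: Jun
1953: Feb, Mar, Nov
1954: Aug
1955: May
1956: Jan, Apr, Jul
1957: Sep, Dec
1958: Jun
1959: Feb, Mar, Nov

22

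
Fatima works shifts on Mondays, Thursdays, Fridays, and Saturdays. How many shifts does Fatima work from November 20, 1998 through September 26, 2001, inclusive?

November 20, 1998 is a Friday.
The range spans 1042 days (inclusive of both endpoints).
1042 = 7 × 148 + 6, so there are 148 full weeks plus 6 extra days.
Each full week contributes 4 days from the set (Mon, Thu, Fri, Sat): 148 × 4 = 592.
The 6 extra days are Fri, Sat, Sun, Mon, Tue, Wed — 3 of them qualify.
Total: 592 + 3 = 595.

595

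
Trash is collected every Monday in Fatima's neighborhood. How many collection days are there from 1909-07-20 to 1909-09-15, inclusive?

1909-07-20 is a Tuesday.
The range spans 58 days (inclusive of both endpoints).
58 = 7 × 8 + 2, so there are 8 full weeks plus 2 extra days.
Each full week contributes one Monday: 8 so far.
The 2 extra days are Tue, Wed — none qualify.
Total: 8 + 0 = 8.

8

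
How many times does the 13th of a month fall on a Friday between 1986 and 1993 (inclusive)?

14

Friday-the-13ths by year:
1986: Jun
1987: Feb, Mar, Nov
1988: May
1989: Jan, Oct
1990: Apr, Jul
1991: Sep, Dec
1992: Mar, Nov
1993: Aug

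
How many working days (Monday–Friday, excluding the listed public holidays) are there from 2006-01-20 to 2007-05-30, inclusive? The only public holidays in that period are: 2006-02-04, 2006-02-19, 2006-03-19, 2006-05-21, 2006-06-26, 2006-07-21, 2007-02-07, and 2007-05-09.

350 working days

2006-01-20 is a Friday.
That's 496 days from start to end, counting both.
496 = 7 × 70 + 6, so there are 70 full weeks plus 6 extra days.
Each full week contributes 5 weekdays (Mon–Fri): 70 × 5 = 350.
The 6 extra days are Friday, Saturday, Sunday, Monday, Tuesday, Wednesday — 4 of them qualify.
Total: 350 + 4 = 354.
Holidays: 2006-02-04 (Sat); 2006-02-19 (Sun); 2006-03-19 (Sun); 2006-05-21 (Sun); 2006-06-26 (Mon); 2006-07-21 (Fri); 2007-02-07 (Wed); 2007-05-09 (Wed).
4 of the 8 holidays fall on weekdays; the rest are weekends and were already excluded.
Business days: 354 − 4 = 350.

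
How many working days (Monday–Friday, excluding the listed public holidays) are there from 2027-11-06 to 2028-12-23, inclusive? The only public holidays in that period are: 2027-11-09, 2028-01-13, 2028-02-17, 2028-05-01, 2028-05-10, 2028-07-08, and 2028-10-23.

2027-11-06 is a Saturday.
From 2027-11-06 to 2028-12-23 is 414 days inclusive.
414 = 7 × 59 + 1, so there are 59 full weeks plus 1 extra day.
Each full week contributes 5 weekdays (Mon–Fri): 59 × 5 = 295.
The 1 extra day is Saturday — none qualify.
Total: 295 + 0 = 295.
Holidays: 2027-11-09 (Tue); 2028-01-13 (Thu); 2028-02-17 (Thu); 2028-05-01 (Mon); 2028-05-10 (Wed); 2028-07-08 (Sat); 2028-10-23 (Mon).
6 of the 7 holidays fall on weekdays; the rest are weekends and were already excluded.
Business days: 295 − 6 = 289.

289 working days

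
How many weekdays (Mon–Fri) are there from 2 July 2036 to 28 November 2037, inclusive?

2 July 2036 is a Wednesday.
From 2 July 2036 to 28 November 2037 is 515 days inclusive.
515 = 7 × 73 + 4, so there are 73 full weeks plus 4 extra days.
Each full week contributes 5 weekdays (Mon–Fri): 73 × 5 = 365.
The 4 extra days are Wed, Thu, Fri, Sat — 3 of them qualify.
Total: 365 + 3 = 368.

368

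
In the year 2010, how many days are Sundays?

1 January 2010 is a Friday.
The range spans 365 days (inclusive of both endpoints).
365 = 7 × 52 + 1, so there are 52 full weeks plus 1 extra day.
Each full week contributes one Sunday: 52 so far.
The 1 extra day is Fri — none qualify.
Total: 52 + 0 = 52.

52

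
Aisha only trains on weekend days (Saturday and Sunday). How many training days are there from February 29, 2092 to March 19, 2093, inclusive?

110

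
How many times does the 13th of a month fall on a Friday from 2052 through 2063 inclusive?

20

Friday-the-13ths by year:
2052: Sep, Dec
2053: Jun
2054: Feb, Mar, Nov
2055: Aug
2056: Oct
2057: Apr, Jul
2058: Sep, Dec
2059: Jun
2060: Feb, Aug
2061: May
2062: Jan, Oct
2063: Apr, Jul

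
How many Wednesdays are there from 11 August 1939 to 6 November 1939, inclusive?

11 August 1939 is a Friday.
That's 88 days from start to end, counting both.
88 = 7 × 12 + 4, so there are 12 full weeks plus 4 extra days.
Each full week contributes one Wednesday: 12 so far.
The 4 extra days are Fri, Sat, Sun, Mon — none qualify.
Total: 12 + 0 = 12.

12 Wednesdays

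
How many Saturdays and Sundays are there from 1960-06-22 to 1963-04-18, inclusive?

294

1960-06-22 is a Wednesday.
That's 1031 days from start to end, counting both.
1031 = 7 × 147 + 2, so there are 147 full weeks plus 2 extra days.
Each full week contributes 2 weekend days (Sat, Sun): 147 × 2 = 294.
The 2 extra days are Wed, Thu — none qualify.
Total: 294 + 0 = 294.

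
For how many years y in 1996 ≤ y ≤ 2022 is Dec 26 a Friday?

4

Day of week of December 26 in each year:
1996: Thu, 1997: Fri ✓, 1998: Sat, 1999: Sun, 2000: Tue, 2001: Wed, 2002: Thu, 2003: Fri ✓, 2004: Sun, 2005: Mon, 2006: Tue, 2007: Wed, 2008: Fri ✓, 2009: Sat, 2010: Sun, 2011: Mon, 2012: Wed, 2013: Thu, 2014: Fri ✓, 2015: Sat, 2016: Mon, 2017: Tue, 2018: Wed, 2019: Thu, 2020: Sat, 2021: Sun, 2022: Mon
Fridays: 1997, 2003, 2008, 2014.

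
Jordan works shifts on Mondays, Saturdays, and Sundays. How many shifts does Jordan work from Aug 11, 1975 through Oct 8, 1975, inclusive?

Aug 11, 1975 is a Monday.
That's 59 days from start to end, counting both.
59 = 7 × 8 + 3, so there are 8 full weeks plus 3 extra days.
Each full week contributes 3 days from the set (Mon, Sat, Sun): 8 × 3 = 24.
The 3 extra days are Mon, Tue, Wed — 1 of them qualifies.
Total: 24 + 1 = 25.

25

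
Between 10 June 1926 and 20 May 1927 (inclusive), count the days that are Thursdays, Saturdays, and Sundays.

10 June 1926 is a Thursday.
From 10 June 1926 to 20 May 1927 is 345 days inclusive.
345 = 7 × 49 + 2, so there are 49 full weeks plus 2 extra days.
Each full week contributes 3 days from the set (Thu, Sat, Sun): 49 × 3 = 147.
The 2 extra days are Thursday, Friday — 1 of them qualifies.
Total: 147 + 1 = 148.

148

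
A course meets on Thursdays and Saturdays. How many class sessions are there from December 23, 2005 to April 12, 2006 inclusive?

December 23, 2005 is a Friday.
That's 111 days from start to end, counting both.
111 = 7 × 15 + 6, so there are 15 full weeks plus 6 extra days.
Each full week contributes 2 days from the set (Thu, Sat): 15 × 2 = 30.
The 6 extra days are Fri, Sat, Sun, Mon, Tue, Wed — 1 of them qualifies.
Total: 30 + 1 = 31.

31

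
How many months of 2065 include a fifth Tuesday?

4

A month has five Tuesdays exactly when Tuesday falls within its first (length − 28) days.
Jan: 31 days, starts Thu → 5 of Thu, Fri, Sat
Feb: 28 days, starts Sun → 5 of (none)
Mar: 31 days, starts Sun → 5 of Sun, Mon, Tue ✓
Apr: 30 days, starts Wed → 5 of Wed, Thu
May: 31 days, starts Fri → 5 of Fri, Sat, Sun
Jun: 30 days, starts Mon → 5 of Mon, Tue ✓
Jul: 31 days, starts Wed → 5 of Wed, Thu, Fri
Aug: 31 days, starts Sat → 5 of Sat, Sun, Mon
Sep: 30 days, starts Tue → 5 of Tue, Wed ✓
Oct: 31 days, starts Thu → 5 of Thu, Fri, Sat
Nov: 30 days, starts Sun → 5 of Sun, Mon
Dec: 31 days, starts Tue → 5 of Tue, Wed, Thu ✓
Months with five Tuesdays: Mar, Jun, Sep, Dec.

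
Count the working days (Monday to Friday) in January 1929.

23 weekdays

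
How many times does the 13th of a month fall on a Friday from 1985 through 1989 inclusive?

Friday-the-13ths by year:
1985: Sep, Dec
1986: Jun
1987: Feb, Mar, Nov
1988: May
1989: Jan, Oct

9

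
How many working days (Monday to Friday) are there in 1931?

1931-01-01 is a Thursday.
The range spans 365 days (inclusive of both endpoints).
365 = 7 × 52 + 1, so there are 52 full weeks plus 1 extra day.
Each full week contributes 5 weekdays (Mon–Fri): 52 × 5 = 260.
The 1 extra day is Thu — 1 of them qualifies.
Total: 260 + 1 = 261.

261 weekdays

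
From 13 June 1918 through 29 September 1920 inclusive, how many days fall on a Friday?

120

13 June 1918 is a Thursday.
That's 840 days from start to end, counting both.
840 = 7 × 120, so the span is exactly 120 full weeks.
Each full week contributes one Friday: 120 so far.
Total: 120.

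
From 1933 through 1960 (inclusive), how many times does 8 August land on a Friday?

4

Day of week of August 8 in each year:
1933: Tue, 1934: Wed, 1935: Thu, 1936: Sat, 1937: Sun, 1938: Mon, 1939: Tue, 1940: Thu, 1941: Fri ✓, 1942: Sat, 1943: Sun, 1944: Tue, 1945: Wed, 1946: Thu, 1947: Fri ✓, 1948: Sun, 1949: Mon, 1950: Tue, 1951: Wed, 1952: Fri ✓, 1953: Sat, 1954: Sun, 1955: Mon, 1956: Wed, 1957: Thu, 1958: Fri ✓, 1959: Sat, 1960: Mon
Fridays: 1941, 1947, 1952, 1958.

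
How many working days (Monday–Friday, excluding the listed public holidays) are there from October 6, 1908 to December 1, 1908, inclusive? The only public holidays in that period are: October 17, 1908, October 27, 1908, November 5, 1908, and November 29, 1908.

39

October 6, 1908 is a Tuesday.
The range spans 57 days (inclusive of both endpoints).
57 = 7 × 8 + 1, so there are 8 full weeks plus 1 extra day.
Each full week contributes 5 weekdays (Mon–Fri): 8 × 5 = 40.
The 1 extra day is Tuesday — 1 of them qualifies.
Total: 40 + 1 = 41.
Holidays: October 17, 1908 (Sat); October 27, 1908 (Tue); November 5, 1908 (Thu); November 29, 1908 (Sun).
2 of the 4 holidays fall on weekdays; the rest are weekends and were already excluded.
Business days: 41 − 2 = 39.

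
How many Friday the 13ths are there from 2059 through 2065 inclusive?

12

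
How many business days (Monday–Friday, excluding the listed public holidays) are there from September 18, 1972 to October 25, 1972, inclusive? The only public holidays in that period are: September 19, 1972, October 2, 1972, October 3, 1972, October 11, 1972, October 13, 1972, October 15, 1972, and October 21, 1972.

23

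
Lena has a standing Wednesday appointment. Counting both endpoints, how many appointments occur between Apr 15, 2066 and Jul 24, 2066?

14

Apr 15, 2066 is a Thursday.
From Apr 15, 2066 to Jul 24, 2066 is 101 days inclusive.
101 = 7 × 14 + 3, so there are 14 full weeks plus 3 extra days.
Each full week contributes one Wednesday: 14 so far.
The 3 extra days are Thursday, Friday, Saturday — none qualify.
Total: 14 + 0 = 14.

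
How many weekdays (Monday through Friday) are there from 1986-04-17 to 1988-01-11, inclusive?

1986-04-17 is a Thursday.
From 1986-04-17 to 1988-01-11 is 635 days inclusive.
635 = 7 × 90 + 5, so there are 90 full weeks plus 5 extra days.
Each full week contributes 5 weekdays (Mon–Fri): 90 × 5 = 450.
The 5 extra days are Thu, Fri, Sat, Sun, Mon — 3 of them qualify.
Total: 450 + 3 = 453.

453 weekdays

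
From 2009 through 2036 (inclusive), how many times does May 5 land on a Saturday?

Day of week of May 5 in each year:
2009: Tue, 2010: Wed, 2011: Thu, 2012: Sat ✓, 2013: Sun, 2014: Mon, 2015: Tue, 2016: Thu, 2017: Fri, 2018: Sat ✓, 2019: Sun, 2020: Tue, 2021: Wed, 2022: Thu, 2023: Fri, 2024: Sun, 2025: Mon, 2026: Tue, 2027: Wed, 2028: Fri, 2029: Sat ✓, 2030: Sun, 2031: Mon, 2032: Wed, 2033: Thu, 2034: Fri, 2035: Sat ✓, 2036: Mon
Saturdays: 2012, 2018, 2029, 2035.

4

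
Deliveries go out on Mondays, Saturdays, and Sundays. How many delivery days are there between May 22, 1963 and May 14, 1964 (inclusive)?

May 22, 1963 is a Wednesday.
That's 359 days from start to end, counting both.
359 = 7 × 51 + 2, so there are 51 full weeks plus 2 extra days.
Each full week contributes 3 days from the set (Mon, Sat, Sun): 51 × 3 = 153.
The 2 extra days are Wed, Thu — none qualify.
Total: 153 + 0 = 153.

153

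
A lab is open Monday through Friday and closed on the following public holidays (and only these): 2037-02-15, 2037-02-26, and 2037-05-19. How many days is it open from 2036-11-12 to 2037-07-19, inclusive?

176

2036-11-12 is a Wednesday.
That's 250 days from start to end, counting both.
250 = 7 × 35 + 5, so there are 35 full weeks plus 5 extra days.
Each full week contributes 5 weekdays (Mon–Fri): 35 × 5 = 175.
The 5 extra days are Wednesday, Thursday, Friday, Saturday, Sunday — 3 of them qualify.
Total: 175 + 3 = 178.
Holidays: 2037-02-15 (Sun); 2037-02-26 (Thu); 2037-05-19 (Tue).
2 of the 3 holidays fall on weekdays; the rest are weekends and were already excluded.
Business days: 178 − 2 = 176.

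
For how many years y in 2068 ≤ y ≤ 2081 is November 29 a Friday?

3

Day of week of November 29 in each year:
2068: Thu, 2069: Fri ✓, 2070: Sat, 2071: Sun, 2072: Tue, 2073: Wed, 2074: Thu, 2075: Fri ✓, 2076: Sun, 2077: Mon, 2078: Tue, 2079: Wed, 2080: Fri ✓, 2081: Sat
Fridays: 2069, 2075, 2080.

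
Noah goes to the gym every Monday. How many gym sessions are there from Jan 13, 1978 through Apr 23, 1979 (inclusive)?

67 Mondays

Jan 13, 1978 is a Friday.
From Jan 13, 1978 to Apr 23, 1979 is 466 days inclusive.
466 = 7 × 66 + 4, so there are 66 full weeks plus 4 extra days.
Each full week contributes one Monday: 66 so far.
The 4 extra days are Friday, Saturday, Sunday, Monday — 1 of them qualifies.
Total: 66 + 1 = 67.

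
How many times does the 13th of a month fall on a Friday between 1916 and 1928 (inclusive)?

Friday-the-13ths by year:
1916: Oct
1917: Apr, Jul
1918: Sep, Dec
1919: Jun
1920: Feb, Aug
1921: May
1922: Jan, Oct
1923: Apr, Jul
1924: Jun
1925: Feb, Mar, Nov
1926: Aug
1927: May
1928: Jan, Apr, Jul

22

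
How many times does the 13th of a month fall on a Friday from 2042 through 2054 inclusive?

Friday-the-13ths by year:
2042: Jun
2043: Feb, Mar, Nov
2044: May
2045: Jan, Oct
2046: Apr, Jul
2047: Sep, Dec
2048: Mar, Nov
2049: Aug
2050: May
2051: Jan, Oct
2052: Sep, Dec
2053: Jun
2054: Feb, Mar, Nov

23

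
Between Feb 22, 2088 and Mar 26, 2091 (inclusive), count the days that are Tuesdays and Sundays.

Feb 22, 2088 is a Sunday.
From Feb 22, 2088 to Mar 26, 2091 is 1129 days inclusive.
1129 = 7 × 161 + 2, so there are 161 full weeks plus 2 extra days.
Each full week contributes 2 days from the set (Tue, Sun): 161 × 2 = 322.
The 2 extra days are Sun, Mon — 1 of them qualifies.
Total: 322 + 1 = 323.

323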